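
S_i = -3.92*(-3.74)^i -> [-3.92, 14.66, -54.83, 205.07, -766.96]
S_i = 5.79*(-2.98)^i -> [5.79, -17.25, 51.42, -153.22, 456.61]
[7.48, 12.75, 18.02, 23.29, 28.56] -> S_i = 7.48 + 5.27*i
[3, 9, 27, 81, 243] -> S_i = 3*3^i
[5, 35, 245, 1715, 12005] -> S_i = 5*7^i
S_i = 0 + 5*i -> [0, 5, 10, 15, 20]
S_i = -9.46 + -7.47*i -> [-9.46, -16.93, -24.4, -31.87, -39.34]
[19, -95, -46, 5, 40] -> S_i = Random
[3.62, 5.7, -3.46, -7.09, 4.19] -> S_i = Random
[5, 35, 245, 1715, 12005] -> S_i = 5*7^i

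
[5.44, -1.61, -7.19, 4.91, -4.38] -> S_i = Random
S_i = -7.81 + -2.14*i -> [-7.81, -9.95, -12.09, -14.23, -16.37]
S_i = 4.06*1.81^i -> [4.06, 7.35, 13.3, 24.07, 43.58]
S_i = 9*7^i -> [9, 63, 441, 3087, 21609]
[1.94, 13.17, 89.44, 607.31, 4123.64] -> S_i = 1.94*6.79^i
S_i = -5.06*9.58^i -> [-5.06, -48.47, -464.39, -4448.84, -42619.91]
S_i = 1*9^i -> [1, 9, 81, 729, 6561]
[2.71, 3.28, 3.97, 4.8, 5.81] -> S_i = 2.71*1.21^i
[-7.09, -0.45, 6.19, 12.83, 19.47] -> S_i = -7.09 + 6.64*i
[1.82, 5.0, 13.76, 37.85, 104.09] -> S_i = 1.82*2.75^i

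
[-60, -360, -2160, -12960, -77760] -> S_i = -60*6^i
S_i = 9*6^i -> [9, 54, 324, 1944, 11664]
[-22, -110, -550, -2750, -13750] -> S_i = -22*5^i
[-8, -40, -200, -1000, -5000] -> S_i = -8*5^i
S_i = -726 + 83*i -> [-726, -643, -560, -477, -394]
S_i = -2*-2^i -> [-2, 4, -8, 16, -32]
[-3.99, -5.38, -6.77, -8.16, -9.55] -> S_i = -3.99 + -1.39*i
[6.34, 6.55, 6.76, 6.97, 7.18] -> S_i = 6.34 + 0.21*i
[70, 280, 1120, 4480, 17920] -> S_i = 70*4^i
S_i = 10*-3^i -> [10, -30, 90, -270, 810]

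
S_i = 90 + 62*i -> [90, 152, 214, 276, 338]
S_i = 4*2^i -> [4, 8, 16, 32, 64]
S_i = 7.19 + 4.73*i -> [7.19, 11.92, 16.65, 21.38, 26.11]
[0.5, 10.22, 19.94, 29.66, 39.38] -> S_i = 0.50 + 9.72*i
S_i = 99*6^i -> [99, 594, 3564, 21384, 128304]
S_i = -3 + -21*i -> [-3, -24, -45, -66, -87]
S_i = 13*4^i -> [13, 52, 208, 832, 3328]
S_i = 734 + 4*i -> [734, 738, 742, 746, 750]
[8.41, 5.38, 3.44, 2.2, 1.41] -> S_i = 8.41*0.64^i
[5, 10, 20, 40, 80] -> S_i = 5*2^i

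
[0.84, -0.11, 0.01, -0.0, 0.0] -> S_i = 0.84*(-0.13)^i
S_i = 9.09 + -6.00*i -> [9.09, 3.09, -2.91, -8.91, -14.91]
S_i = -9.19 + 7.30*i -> [-9.19, -1.89, 5.41, 12.71, 20.01]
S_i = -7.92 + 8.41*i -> [-7.92, 0.49, 8.9, 17.31, 25.72]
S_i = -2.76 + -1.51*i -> [-2.76, -4.27, -5.78, -7.29, -8.8]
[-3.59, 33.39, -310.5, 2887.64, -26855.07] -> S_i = -3.59*(-9.30)^i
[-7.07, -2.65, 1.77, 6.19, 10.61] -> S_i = -7.07 + 4.42*i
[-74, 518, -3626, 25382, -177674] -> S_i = -74*-7^i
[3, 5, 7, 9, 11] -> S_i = 3 + 2*i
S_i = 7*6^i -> [7, 42, 252, 1512, 9072]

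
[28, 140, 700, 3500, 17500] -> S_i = 28*5^i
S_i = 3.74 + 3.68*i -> [3.74, 7.42, 11.1, 14.78, 18.46]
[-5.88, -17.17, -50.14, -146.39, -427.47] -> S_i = -5.88*2.92^i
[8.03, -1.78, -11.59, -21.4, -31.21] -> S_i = 8.03 + -9.81*i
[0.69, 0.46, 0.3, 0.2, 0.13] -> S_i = 0.69*0.66^i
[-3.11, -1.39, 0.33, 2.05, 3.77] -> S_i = -3.11 + 1.72*i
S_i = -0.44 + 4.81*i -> [-0.44, 4.37, 9.18, 13.99, 18.8]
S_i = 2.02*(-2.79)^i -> [2.02, -5.64, 15.72, -43.87, 122.4]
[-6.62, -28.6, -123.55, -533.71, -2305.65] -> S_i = -6.62*4.32^i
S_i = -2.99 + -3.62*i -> [-2.99, -6.61, -10.23, -13.85, -17.47]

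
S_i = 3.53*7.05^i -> [3.53, 24.89, 175.45, 1236.92, 8720.29]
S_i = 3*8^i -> [3, 24, 192, 1536, 12288]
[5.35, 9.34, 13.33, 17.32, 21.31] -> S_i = 5.35 + 3.99*i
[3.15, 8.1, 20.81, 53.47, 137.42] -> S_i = 3.15*2.57^i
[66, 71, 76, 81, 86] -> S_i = 66 + 5*i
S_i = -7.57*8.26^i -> [-7.57, -62.53, -516.48, -4266.15, -35238.39]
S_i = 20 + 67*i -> [20, 87, 154, 221, 288]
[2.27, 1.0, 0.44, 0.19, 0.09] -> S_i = 2.27*0.44^i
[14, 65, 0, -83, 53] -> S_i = Random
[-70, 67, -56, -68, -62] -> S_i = Random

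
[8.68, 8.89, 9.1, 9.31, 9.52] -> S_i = 8.68 + 0.21*i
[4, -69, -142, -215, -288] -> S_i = 4 + -73*i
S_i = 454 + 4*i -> [454, 458, 462, 466, 470]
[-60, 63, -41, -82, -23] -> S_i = Random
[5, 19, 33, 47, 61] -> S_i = 5 + 14*i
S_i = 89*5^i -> [89, 445, 2225, 11125, 55625]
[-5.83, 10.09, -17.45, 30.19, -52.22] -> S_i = -5.83*(-1.73)^i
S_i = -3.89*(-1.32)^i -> [-3.89, 5.13, -6.78, 8.95, -11.81]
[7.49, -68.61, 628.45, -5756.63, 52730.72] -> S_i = 7.49*(-9.16)^i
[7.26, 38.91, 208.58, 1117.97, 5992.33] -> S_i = 7.26*5.36^i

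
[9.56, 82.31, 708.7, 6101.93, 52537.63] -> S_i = 9.56*8.61^i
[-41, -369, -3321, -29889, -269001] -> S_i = -41*9^i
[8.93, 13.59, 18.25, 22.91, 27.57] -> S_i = 8.93 + 4.66*i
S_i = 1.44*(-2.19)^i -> [1.44, -3.15, 6.91, -15.12, 33.12]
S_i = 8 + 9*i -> [8, 17, 26, 35, 44]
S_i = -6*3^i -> [-6, -18, -54, -162, -486]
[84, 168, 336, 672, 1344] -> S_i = 84*2^i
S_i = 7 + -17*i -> [7, -10, -27, -44, -61]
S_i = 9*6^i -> [9, 54, 324, 1944, 11664]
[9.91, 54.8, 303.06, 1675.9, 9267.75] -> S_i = 9.91*5.53^i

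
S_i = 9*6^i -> [9, 54, 324, 1944, 11664]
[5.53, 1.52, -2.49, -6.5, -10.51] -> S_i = 5.53 + -4.01*i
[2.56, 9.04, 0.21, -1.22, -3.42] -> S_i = Random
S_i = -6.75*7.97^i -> [-6.75, -53.8, -428.77, -3417.27, -27235.61]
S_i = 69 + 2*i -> [69, 71, 73, 75, 77]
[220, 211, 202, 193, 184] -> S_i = 220 + -9*i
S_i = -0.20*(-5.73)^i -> [-0.2, 1.15, -6.57, 37.63, -215.6]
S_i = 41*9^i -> [41, 369, 3321, 29889, 269001]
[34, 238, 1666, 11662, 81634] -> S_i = 34*7^i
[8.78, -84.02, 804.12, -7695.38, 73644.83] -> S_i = 8.78*(-9.57)^i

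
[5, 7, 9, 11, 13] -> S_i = 5 + 2*i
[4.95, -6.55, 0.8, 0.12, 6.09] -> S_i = Random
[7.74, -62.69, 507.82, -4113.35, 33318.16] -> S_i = 7.74*(-8.10)^i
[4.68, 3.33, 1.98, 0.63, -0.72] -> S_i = 4.68 + -1.35*i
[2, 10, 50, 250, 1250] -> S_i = 2*5^i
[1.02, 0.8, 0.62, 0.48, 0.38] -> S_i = 1.02*0.78^i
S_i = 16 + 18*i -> [16, 34, 52, 70, 88]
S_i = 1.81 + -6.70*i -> [1.81, -4.89, -11.59, -18.29, -24.99]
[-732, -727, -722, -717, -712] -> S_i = -732 + 5*i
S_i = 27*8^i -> [27, 216, 1728, 13824, 110592]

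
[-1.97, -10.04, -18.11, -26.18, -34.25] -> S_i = -1.97 + -8.07*i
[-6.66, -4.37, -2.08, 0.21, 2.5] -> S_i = -6.66 + 2.29*i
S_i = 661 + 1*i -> [661, 662, 663, 664, 665]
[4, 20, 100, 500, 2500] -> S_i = 4*5^i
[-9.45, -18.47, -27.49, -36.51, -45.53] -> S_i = -9.45 + -9.02*i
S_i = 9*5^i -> [9, 45, 225, 1125, 5625]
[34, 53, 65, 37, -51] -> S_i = Random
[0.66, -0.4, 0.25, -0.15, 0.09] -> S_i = 0.66*(-0.61)^i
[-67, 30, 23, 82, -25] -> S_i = Random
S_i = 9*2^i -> [9, 18, 36, 72, 144]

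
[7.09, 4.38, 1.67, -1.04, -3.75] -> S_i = 7.09 + -2.71*i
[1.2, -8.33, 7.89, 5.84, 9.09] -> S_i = Random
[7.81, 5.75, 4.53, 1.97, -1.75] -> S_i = Random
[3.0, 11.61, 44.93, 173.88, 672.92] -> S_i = 3.00*3.87^i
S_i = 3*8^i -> [3, 24, 192, 1536, 12288]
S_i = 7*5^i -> [7, 35, 175, 875, 4375]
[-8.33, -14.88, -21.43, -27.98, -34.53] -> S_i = -8.33 + -6.55*i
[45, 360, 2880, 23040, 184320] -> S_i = 45*8^i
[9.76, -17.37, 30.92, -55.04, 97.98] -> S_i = 9.76*(-1.78)^i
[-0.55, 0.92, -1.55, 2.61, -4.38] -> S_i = -0.55*(-1.68)^i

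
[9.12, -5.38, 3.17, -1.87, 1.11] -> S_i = 9.12*(-0.59)^i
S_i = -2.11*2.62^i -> [-2.11, -5.53, -14.48, -37.95, -99.42]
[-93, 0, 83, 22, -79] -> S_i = Random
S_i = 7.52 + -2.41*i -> [7.52, 5.11, 2.7, 0.29, -2.12]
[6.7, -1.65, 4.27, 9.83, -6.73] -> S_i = Random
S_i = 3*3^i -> [3, 9, 27, 81, 243]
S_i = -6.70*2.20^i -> [-6.7, -14.74, -32.43, -71.34, -156.95]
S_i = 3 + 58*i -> [3, 61, 119, 177, 235]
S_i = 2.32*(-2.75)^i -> [2.32, -6.38, 17.54, -48.25, 132.68]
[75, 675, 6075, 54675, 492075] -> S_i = 75*9^i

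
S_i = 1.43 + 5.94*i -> [1.43, 7.37, 13.31, 19.25, 25.19]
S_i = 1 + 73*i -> [1, 74, 147, 220, 293]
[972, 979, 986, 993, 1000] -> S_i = 972 + 7*i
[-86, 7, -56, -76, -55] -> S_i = Random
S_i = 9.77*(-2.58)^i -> [9.77, -25.21, 65.03, -167.79, 432.89]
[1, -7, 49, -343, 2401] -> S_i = 1*-7^i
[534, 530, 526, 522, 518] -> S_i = 534 + -4*i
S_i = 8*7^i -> [8, 56, 392, 2744, 19208]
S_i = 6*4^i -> [6, 24, 96, 384, 1536]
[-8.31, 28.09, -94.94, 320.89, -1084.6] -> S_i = -8.31*(-3.38)^i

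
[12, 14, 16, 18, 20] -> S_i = 12 + 2*i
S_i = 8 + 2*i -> [8, 10, 12, 14, 16]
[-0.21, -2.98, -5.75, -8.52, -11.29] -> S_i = -0.21 + -2.77*i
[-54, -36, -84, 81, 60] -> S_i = Random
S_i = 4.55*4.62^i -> [4.55, 21.02, 97.12, 448.68, 2072.9]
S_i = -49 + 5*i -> [-49, -44, -39, -34, -29]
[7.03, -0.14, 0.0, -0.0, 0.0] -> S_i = 7.03*(-0.02)^i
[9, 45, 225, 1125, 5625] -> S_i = 9*5^i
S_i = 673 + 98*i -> [673, 771, 869, 967, 1065]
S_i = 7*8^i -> [7, 56, 448, 3584, 28672]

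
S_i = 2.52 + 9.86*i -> [2.52, 12.38, 22.24, 32.1, 41.96]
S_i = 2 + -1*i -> [2, 1, 0, -1, -2]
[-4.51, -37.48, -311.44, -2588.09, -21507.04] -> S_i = -4.51*8.31^i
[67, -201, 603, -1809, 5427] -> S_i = 67*-3^i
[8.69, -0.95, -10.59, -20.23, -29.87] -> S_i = 8.69 + -9.64*i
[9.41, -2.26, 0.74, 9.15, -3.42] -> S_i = Random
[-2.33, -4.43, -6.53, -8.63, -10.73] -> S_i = -2.33 + -2.10*i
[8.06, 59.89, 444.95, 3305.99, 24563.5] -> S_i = 8.06*7.43^i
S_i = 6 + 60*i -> [6, 66, 126, 186, 246]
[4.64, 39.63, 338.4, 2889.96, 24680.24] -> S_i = 4.64*8.54^i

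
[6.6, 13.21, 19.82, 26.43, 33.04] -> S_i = 6.60 + 6.61*i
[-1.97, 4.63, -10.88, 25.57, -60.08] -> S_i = -1.97*(-2.35)^i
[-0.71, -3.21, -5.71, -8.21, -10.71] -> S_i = -0.71 + -2.50*i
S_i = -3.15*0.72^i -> [-3.15, -2.27, -1.63, -1.18, -0.85]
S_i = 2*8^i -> [2, 16, 128, 1024, 8192]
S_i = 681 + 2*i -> [681, 683, 685, 687, 689]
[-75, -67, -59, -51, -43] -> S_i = -75 + 8*i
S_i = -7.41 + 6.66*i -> [-7.41, -0.75, 5.91, 12.57, 19.23]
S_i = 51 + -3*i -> [51, 48, 45, 42, 39]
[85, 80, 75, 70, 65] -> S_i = 85 + -5*i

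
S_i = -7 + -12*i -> [-7, -19, -31, -43, -55]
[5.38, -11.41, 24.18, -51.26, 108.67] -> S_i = 5.38*(-2.12)^i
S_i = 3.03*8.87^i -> [3.03, 26.88, 238.39, 2114.53, 18755.87]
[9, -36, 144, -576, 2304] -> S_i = 9*-4^i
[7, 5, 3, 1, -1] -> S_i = 7 + -2*i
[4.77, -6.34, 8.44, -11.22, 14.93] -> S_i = 4.77*(-1.33)^i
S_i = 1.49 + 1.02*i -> [1.49, 2.51, 3.53, 4.55, 5.57]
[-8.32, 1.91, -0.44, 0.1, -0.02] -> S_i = -8.32*(-0.23)^i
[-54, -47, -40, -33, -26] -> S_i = -54 + 7*i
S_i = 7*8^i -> [7, 56, 448, 3584, 28672]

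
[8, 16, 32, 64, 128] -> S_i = 8*2^i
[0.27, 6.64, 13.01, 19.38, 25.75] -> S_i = 0.27 + 6.37*i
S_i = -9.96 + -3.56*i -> [-9.96, -13.52, -17.08, -20.64, -24.2]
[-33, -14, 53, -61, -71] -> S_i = Random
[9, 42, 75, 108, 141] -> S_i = 9 + 33*i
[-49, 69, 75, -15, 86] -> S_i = Random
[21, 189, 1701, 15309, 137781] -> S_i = 21*9^i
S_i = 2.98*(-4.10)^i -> [2.98, -12.22, 50.09, -205.38, 842.08]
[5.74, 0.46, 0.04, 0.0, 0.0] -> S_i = 5.74*0.08^i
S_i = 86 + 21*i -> [86, 107, 128, 149, 170]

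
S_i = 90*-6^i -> [90, -540, 3240, -19440, 116640]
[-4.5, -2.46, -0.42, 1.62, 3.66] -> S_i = -4.50 + 2.04*i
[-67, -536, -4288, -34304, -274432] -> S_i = -67*8^i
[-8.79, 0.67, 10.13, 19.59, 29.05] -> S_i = -8.79 + 9.46*i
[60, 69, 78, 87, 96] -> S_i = 60 + 9*i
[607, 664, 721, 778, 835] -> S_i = 607 + 57*i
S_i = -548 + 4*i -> [-548, -544, -540, -536, -532]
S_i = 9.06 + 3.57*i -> [9.06, 12.63, 16.2, 19.77, 23.34]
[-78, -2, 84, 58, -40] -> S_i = Random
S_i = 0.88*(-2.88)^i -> [0.88, -2.53, 7.3, -21.02, 60.54]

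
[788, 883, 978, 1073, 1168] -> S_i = 788 + 95*i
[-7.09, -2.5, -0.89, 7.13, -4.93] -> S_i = Random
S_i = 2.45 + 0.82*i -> [2.45, 3.27, 4.09, 4.91, 5.73]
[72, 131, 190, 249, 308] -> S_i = 72 + 59*i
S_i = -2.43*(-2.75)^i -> [-2.43, 6.68, -18.38, 50.54, -138.98]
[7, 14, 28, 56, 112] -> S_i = 7*2^i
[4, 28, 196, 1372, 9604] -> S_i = 4*7^i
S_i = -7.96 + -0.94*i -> [-7.96, -8.9, -9.84, -10.78, -11.72]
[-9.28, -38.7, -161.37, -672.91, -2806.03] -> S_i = -9.28*4.17^i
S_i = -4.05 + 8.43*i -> [-4.05, 4.38, 12.81, 21.24, 29.67]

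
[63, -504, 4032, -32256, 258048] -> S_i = 63*-8^i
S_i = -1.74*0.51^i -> [-1.74, -0.89, -0.45, -0.23, -0.12]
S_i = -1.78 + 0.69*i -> [-1.78, -1.09, -0.4, 0.29, 0.98]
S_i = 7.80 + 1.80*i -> [7.8, 9.6, 11.4, 13.2, 15.0]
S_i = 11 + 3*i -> [11, 14, 17, 20, 23]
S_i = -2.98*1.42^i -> [-2.98, -4.23, -6.01, -8.53, -12.12]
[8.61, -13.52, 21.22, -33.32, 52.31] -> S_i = 8.61*(-1.57)^i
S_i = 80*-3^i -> [80, -240, 720, -2160, 6480]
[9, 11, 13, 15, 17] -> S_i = 9 + 2*i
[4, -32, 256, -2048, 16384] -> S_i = 4*-8^i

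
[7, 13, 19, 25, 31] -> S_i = 7 + 6*i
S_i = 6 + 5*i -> [6, 11, 16, 21, 26]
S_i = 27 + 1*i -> [27, 28, 29, 30, 31]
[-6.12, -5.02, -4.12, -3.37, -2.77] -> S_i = -6.12*0.82^i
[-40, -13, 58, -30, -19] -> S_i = Random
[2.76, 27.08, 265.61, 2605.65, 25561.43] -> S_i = 2.76*9.81^i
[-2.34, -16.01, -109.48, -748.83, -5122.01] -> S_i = -2.34*6.84^i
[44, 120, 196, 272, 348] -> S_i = 44 + 76*i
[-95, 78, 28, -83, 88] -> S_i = Random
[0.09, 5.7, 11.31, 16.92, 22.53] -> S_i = 0.09 + 5.61*i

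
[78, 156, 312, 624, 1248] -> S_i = 78*2^i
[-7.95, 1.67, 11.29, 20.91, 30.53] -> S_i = -7.95 + 9.62*i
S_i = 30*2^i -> [30, 60, 120, 240, 480]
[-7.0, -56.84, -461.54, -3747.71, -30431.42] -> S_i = -7.00*8.12^i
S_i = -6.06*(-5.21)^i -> [-6.06, 31.57, -164.49, 857.01, -4465.02]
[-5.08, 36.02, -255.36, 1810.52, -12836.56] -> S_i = -5.08*(-7.09)^i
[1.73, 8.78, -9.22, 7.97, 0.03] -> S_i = Random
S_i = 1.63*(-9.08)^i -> [1.63, -14.8, 134.39, -1220.24, 11079.78]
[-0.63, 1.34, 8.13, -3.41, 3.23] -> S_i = Random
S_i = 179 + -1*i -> [179, 178, 177, 176, 175]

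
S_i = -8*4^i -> [-8, -32, -128, -512, -2048]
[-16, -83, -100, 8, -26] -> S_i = Random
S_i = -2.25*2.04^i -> [-2.25, -4.59, -9.36, -19.1, -38.97]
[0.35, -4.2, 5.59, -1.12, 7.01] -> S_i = Random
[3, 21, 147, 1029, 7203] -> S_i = 3*7^i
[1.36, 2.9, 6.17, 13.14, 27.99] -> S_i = 1.36*2.13^i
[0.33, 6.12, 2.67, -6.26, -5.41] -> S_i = Random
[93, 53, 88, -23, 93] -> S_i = Random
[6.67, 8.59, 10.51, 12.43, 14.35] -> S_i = 6.67 + 1.92*i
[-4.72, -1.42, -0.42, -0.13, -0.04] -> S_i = -4.72*0.30^i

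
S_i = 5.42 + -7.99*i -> [5.42, -2.57, -10.56, -18.55, -26.54]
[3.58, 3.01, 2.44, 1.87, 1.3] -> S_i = 3.58 + -0.57*i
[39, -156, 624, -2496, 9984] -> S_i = 39*-4^i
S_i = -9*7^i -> [-9, -63, -441, -3087, -21609]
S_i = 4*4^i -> [4, 16, 64, 256, 1024]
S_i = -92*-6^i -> [-92, 552, -3312, 19872, -119232]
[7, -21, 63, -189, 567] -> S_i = 7*-3^i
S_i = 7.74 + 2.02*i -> [7.74, 9.76, 11.78, 13.8, 15.82]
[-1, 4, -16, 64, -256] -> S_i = -1*-4^i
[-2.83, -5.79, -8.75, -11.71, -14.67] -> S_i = -2.83 + -2.96*i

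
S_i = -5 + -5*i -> [-5, -10, -15, -20, -25]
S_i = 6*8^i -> [6, 48, 384, 3072, 24576]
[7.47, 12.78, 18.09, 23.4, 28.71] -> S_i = 7.47 + 5.31*i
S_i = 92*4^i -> [92, 368, 1472, 5888, 23552]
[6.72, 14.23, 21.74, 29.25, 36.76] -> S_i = 6.72 + 7.51*i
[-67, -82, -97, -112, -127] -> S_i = -67 + -15*i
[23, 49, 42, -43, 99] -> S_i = Random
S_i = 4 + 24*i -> [4, 28, 52, 76, 100]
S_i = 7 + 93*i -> [7, 100, 193, 286, 379]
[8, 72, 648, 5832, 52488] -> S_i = 8*9^i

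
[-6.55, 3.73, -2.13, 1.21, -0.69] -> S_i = -6.55*(-0.57)^i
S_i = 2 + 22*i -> [2, 24, 46, 68, 90]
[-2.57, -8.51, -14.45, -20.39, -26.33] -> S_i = -2.57 + -5.94*i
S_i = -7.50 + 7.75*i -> [-7.5, 0.25, 8.0, 15.75, 23.5]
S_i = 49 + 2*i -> [49, 51, 53, 55, 57]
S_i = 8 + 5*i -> [8, 13, 18, 23, 28]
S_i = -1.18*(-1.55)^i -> [-1.18, 1.83, -2.83, 4.39, -6.81]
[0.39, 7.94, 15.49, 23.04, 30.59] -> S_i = 0.39 + 7.55*i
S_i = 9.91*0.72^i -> [9.91, 7.14, 5.14, 3.7, 2.66]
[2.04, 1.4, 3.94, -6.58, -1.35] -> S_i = Random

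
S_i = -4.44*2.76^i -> [-4.44, -12.25, -33.82, -93.35, -257.64]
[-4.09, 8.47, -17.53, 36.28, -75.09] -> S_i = -4.09*(-2.07)^i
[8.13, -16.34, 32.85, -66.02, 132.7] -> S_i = 8.13*(-2.01)^i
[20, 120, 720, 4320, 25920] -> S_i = 20*6^i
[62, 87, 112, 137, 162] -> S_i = 62 + 25*i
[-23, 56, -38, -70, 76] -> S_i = Random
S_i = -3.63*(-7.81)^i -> [-3.63, 28.35, -221.42, 1729.26, -13505.5]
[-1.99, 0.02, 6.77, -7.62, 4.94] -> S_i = Random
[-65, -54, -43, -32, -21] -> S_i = -65 + 11*i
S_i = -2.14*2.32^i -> [-2.14, -4.96, -11.52, -26.72, -62.0]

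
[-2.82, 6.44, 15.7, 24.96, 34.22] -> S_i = -2.82 + 9.26*i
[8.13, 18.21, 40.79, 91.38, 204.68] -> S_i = 8.13*2.24^i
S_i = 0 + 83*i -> [0, 83, 166, 249, 332]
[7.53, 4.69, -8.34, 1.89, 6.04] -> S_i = Random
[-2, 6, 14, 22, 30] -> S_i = -2 + 8*i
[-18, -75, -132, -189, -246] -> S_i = -18 + -57*i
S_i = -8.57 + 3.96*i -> [-8.57, -4.61, -0.65, 3.31, 7.27]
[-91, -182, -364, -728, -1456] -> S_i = -91*2^i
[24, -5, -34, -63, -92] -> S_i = 24 + -29*i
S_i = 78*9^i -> [78, 702, 6318, 56862, 511758]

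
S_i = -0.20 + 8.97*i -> [-0.2, 8.77, 17.74, 26.71, 35.68]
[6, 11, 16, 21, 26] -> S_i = 6 + 5*i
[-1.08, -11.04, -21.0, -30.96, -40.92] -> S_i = -1.08 + -9.96*i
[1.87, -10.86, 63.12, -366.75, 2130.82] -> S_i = 1.87*(-5.81)^i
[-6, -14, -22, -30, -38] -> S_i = -6 + -8*i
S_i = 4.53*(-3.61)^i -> [4.53, -16.35, 59.04, -213.12, 769.36]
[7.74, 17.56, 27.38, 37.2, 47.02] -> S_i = 7.74 + 9.82*i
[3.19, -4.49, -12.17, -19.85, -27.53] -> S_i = 3.19 + -7.68*i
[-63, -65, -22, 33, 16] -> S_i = Random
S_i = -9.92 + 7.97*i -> [-9.92, -1.95, 6.02, 13.99, 21.96]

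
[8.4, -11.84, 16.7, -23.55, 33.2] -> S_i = 8.40*(-1.41)^i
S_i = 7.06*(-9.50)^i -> [7.06, -67.07, 637.16, -6053.07, 57504.14]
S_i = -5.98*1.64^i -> [-5.98, -9.81, -16.08, -26.38, -43.26]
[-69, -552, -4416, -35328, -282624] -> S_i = -69*8^i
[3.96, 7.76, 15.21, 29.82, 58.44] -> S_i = 3.96*1.96^i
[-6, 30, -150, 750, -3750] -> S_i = -6*-5^i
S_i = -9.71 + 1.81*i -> [-9.71, -7.9, -6.09, -4.28, -2.47]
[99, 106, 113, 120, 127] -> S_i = 99 + 7*i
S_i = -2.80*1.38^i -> [-2.8, -3.86, -5.33, -7.36, -10.15]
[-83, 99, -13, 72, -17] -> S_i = Random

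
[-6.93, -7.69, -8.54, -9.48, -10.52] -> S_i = -6.93*1.11^i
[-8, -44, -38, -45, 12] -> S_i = Random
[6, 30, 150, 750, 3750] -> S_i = 6*5^i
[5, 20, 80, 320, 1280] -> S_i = 5*4^i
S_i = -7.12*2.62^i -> [-7.12, -18.65, -48.87, -128.05, -335.49]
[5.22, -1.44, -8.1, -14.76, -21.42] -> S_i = 5.22 + -6.66*i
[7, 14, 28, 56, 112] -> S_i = 7*2^i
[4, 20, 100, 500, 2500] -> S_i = 4*5^i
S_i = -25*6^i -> [-25, -150, -900, -5400, -32400]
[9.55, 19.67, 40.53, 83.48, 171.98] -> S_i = 9.55*2.06^i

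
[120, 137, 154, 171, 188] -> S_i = 120 + 17*i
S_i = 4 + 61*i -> [4, 65, 126, 187, 248]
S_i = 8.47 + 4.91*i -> [8.47, 13.38, 18.29, 23.2, 28.11]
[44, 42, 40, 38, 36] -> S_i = 44 + -2*i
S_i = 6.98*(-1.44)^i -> [6.98, -10.05, 14.47, -20.84, 30.01]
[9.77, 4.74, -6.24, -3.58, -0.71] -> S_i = Random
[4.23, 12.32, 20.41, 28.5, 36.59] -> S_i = 4.23 + 8.09*i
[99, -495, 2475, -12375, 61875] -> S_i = 99*-5^i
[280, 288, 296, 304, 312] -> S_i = 280 + 8*i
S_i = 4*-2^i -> [4, -8, 16, -32, 64]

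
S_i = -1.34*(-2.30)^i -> [-1.34, 3.08, -7.09, 16.3, -37.5]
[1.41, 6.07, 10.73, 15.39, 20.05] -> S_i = 1.41 + 4.66*i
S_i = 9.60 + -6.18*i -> [9.6, 3.42, -2.76, -8.94, -15.12]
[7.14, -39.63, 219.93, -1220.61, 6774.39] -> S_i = 7.14*(-5.55)^i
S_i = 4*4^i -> [4, 16, 64, 256, 1024]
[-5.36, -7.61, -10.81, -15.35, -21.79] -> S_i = -5.36*1.42^i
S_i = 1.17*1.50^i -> [1.17, 1.76, 2.63, 3.95, 5.92]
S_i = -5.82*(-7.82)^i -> [-5.82, 45.51, -355.91, 2783.19, -21764.57]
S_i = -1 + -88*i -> [-1, -89, -177, -265, -353]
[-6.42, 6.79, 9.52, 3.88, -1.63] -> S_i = Random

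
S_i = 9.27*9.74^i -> [9.27, 90.29, 879.42, 8565.58, 83428.72]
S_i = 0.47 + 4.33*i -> [0.47, 4.8, 9.13, 13.46, 17.79]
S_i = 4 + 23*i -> [4, 27, 50, 73, 96]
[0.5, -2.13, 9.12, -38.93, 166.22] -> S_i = 0.50*(-4.27)^i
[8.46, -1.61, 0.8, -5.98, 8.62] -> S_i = Random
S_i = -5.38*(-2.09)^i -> [-5.38, 11.24, -23.5, 49.12, -102.65]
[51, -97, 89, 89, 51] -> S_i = Random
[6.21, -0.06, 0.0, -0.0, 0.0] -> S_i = 6.21*(-0.01)^i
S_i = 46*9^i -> [46, 414, 3726, 33534, 301806]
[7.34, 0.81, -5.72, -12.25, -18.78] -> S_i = 7.34 + -6.53*i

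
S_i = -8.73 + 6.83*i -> [-8.73, -1.9, 4.93, 11.76, 18.59]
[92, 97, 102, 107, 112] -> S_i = 92 + 5*i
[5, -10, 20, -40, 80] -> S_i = 5*-2^i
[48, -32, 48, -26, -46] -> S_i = Random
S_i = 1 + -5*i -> [1, -4, -9, -14, -19]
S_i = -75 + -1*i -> [-75, -76, -77, -78, -79]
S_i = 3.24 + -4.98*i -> [3.24, -1.74, -6.72, -11.7, -16.68]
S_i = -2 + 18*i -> [-2, 16, 34, 52, 70]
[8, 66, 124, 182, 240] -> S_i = 8 + 58*i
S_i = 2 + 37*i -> [2, 39, 76, 113, 150]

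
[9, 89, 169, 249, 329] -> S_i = 9 + 80*i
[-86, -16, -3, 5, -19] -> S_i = Random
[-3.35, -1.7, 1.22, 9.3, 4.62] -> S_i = Random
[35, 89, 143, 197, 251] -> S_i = 35 + 54*i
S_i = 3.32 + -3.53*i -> [3.32, -0.21, -3.74, -7.27, -10.8]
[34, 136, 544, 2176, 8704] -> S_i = 34*4^i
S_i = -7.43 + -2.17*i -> [-7.43, -9.6, -11.77, -13.94, -16.11]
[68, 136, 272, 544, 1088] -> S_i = 68*2^i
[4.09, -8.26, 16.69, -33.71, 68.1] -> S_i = 4.09*(-2.02)^i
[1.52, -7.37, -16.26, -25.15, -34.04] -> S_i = 1.52 + -8.89*i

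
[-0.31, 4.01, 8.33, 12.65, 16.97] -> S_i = -0.31 + 4.32*i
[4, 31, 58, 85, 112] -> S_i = 4 + 27*i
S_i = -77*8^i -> [-77, -616, -4928, -39424, -315392]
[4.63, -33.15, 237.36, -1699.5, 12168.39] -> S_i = 4.63*(-7.16)^i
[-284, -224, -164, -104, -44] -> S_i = -284 + 60*i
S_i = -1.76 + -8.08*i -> [-1.76, -9.84, -17.92, -26.0, -34.08]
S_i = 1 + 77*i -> [1, 78, 155, 232, 309]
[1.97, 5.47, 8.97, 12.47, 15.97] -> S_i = 1.97 + 3.50*i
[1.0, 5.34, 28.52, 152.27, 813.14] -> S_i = 1.00*5.34^i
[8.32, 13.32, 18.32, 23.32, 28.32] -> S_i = 8.32 + 5.00*i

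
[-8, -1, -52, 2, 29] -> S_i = Random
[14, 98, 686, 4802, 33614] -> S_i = 14*7^i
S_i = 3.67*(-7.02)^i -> [3.67, -25.76, 180.86, -1269.63, 8912.81]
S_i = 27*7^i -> [27, 189, 1323, 9261, 64827]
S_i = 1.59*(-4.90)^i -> [1.59, -7.79, 38.18, -187.06, 916.6]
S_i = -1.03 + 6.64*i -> [-1.03, 5.61, 12.25, 18.89, 25.53]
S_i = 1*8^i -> [1, 8, 64, 512, 4096]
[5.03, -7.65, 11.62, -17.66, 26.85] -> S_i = 5.03*(-1.52)^i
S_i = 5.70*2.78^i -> [5.7, 15.85, 44.05, 122.46, 340.45]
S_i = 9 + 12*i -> [9, 21, 33, 45, 57]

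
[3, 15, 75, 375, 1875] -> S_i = 3*5^i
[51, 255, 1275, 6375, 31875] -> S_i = 51*5^i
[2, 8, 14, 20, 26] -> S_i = 2 + 6*i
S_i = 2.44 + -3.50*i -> [2.44, -1.06, -4.56, -8.06, -11.56]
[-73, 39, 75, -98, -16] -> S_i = Random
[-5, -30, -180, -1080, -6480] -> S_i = -5*6^i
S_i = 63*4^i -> [63, 252, 1008, 4032, 16128]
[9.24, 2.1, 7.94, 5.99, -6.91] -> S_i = Random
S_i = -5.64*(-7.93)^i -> [-5.64, 44.73, -354.67, 2812.54, -22303.44]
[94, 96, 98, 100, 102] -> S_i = 94 + 2*i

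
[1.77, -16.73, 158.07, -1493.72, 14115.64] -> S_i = 1.77*(-9.45)^i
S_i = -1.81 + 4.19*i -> [-1.81, 2.38, 6.57, 10.76, 14.95]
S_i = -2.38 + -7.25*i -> [-2.38, -9.63, -16.88, -24.13, -31.38]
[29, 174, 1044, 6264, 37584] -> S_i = 29*6^i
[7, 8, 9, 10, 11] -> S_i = 7 + 1*i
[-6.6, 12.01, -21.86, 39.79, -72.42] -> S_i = -6.60*(-1.82)^i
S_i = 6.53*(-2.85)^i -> [6.53, -18.61, 53.04, -151.16, 430.82]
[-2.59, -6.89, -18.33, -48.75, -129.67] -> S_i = -2.59*2.66^i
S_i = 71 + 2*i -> [71, 73, 75, 77, 79]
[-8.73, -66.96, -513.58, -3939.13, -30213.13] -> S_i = -8.73*7.67^i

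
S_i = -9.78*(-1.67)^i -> [-9.78, 16.33, -27.28, 45.55, -76.07]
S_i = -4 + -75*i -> [-4, -79, -154, -229, -304]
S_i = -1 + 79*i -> [-1, 78, 157, 236, 315]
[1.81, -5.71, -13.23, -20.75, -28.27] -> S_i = 1.81 + -7.52*i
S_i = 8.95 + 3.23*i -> [8.95, 12.18, 15.41, 18.64, 21.87]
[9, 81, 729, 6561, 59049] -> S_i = 9*9^i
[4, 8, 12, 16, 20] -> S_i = 4 + 4*i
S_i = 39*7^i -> [39, 273, 1911, 13377, 93639]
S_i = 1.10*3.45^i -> [1.1, 3.8, 13.09, 45.17, 155.84]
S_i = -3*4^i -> [-3, -12, -48, -192, -768]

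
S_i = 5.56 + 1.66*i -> [5.56, 7.22, 8.88, 10.54, 12.2]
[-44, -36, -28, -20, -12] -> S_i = -44 + 8*i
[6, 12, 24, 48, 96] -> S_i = 6*2^i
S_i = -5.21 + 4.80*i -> [-5.21, -0.41, 4.39, 9.19, 13.99]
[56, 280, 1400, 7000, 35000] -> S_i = 56*5^i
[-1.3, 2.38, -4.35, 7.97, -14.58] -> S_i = -1.30*(-1.83)^i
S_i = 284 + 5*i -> [284, 289, 294, 299, 304]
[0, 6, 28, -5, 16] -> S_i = Random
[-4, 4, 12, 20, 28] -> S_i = -4 + 8*i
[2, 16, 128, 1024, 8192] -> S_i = 2*8^i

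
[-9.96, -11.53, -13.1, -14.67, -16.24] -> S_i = -9.96 + -1.57*i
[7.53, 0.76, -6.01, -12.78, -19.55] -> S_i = 7.53 + -6.77*i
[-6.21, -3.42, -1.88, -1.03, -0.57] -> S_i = -6.21*0.55^i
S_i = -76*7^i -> [-76, -532, -3724, -26068, -182476]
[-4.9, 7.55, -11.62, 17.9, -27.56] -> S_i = -4.90*(-1.54)^i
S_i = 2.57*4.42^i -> [2.57, 11.36, 50.21, 221.92, 980.89]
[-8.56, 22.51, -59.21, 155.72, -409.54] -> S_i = -8.56*(-2.63)^i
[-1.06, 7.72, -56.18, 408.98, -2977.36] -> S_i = -1.06*(-7.28)^i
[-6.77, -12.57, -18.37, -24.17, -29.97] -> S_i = -6.77 + -5.80*i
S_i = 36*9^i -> [36, 324, 2916, 26244, 236196]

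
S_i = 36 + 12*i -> [36, 48, 60, 72, 84]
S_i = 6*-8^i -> [6, -48, 384, -3072, 24576]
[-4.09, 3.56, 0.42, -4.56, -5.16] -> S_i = Random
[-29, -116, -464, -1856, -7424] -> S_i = -29*4^i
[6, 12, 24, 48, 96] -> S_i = 6*2^i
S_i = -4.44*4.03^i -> [-4.44, -17.89, -72.11, -290.6, -1171.12]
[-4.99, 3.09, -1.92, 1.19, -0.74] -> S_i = -4.99*(-0.62)^i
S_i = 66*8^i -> [66, 528, 4224, 33792, 270336]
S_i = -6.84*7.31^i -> [-6.84, -50.0, -365.5, -2671.83, -19531.05]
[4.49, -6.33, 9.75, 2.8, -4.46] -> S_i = Random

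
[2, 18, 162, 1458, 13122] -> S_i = 2*9^i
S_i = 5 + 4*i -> [5, 9, 13, 17, 21]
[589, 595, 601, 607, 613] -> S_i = 589 + 6*i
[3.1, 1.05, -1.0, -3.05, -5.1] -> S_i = 3.10 + -2.05*i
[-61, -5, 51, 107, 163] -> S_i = -61 + 56*i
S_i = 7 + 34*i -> [7, 41, 75, 109, 143]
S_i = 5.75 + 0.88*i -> [5.75, 6.63, 7.51, 8.39, 9.27]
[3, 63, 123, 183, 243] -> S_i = 3 + 60*i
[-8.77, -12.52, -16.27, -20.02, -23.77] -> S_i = -8.77 + -3.75*i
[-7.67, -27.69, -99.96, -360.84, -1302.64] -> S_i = -7.67*3.61^i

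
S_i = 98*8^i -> [98, 784, 6272, 50176, 401408]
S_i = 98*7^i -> [98, 686, 4802, 33614, 235298]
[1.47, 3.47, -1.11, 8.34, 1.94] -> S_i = Random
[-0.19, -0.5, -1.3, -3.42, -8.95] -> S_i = -0.19*2.62^i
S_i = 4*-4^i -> [4, -16, 64, -256, 1024]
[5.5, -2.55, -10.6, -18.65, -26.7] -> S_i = 5.50 + -8.05*i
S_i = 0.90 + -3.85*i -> [0.9, -2.95, -6.8, -10.65, -14.5]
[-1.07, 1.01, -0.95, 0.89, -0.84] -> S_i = -1.07*(-0.94)^i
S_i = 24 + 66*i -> [24, 90, 156, 222, 288]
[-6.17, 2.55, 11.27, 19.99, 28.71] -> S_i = -6.17 + 8.72*i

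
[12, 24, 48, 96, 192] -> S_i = 12*2^i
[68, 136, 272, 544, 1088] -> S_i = 68*2^i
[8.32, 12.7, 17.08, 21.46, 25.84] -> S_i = 8.32 + 4.38*i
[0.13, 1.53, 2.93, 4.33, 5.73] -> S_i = 0.13 + 1.40*i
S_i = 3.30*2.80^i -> [3.3, 9.24, 25.87, 72.44, 202.84]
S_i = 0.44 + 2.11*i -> [0.44, 2.55, 4.66, 6.77, 8.88]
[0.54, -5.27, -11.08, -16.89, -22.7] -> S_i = 0.54 + -5.81*i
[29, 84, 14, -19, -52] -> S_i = Random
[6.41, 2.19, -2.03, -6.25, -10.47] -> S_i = 6.41 + -4.22*i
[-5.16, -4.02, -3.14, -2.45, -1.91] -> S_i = -5.16*0.78^i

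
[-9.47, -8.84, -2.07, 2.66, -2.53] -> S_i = Random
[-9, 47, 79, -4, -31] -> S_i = Random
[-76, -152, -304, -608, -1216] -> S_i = -76*2^i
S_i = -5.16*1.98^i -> [-5.16, -10.22, -20.23, -40.05, -79.31]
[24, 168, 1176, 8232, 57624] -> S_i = 24*7^i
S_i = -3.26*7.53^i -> [-3.26, -24.55, -184.84, -1391.88, -10480.87]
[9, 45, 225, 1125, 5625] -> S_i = 9*5^i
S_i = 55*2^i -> [55, 110, 220, 440, 880]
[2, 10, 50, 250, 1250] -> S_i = 2*5^i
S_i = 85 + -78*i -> [85, 7, -71, -149, -227]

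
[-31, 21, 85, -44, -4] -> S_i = Random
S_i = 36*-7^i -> [36, -252, 1764, -12348, 86436]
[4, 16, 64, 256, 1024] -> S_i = 4*4^i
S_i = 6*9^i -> [6, 54, 486, 4374, 39366]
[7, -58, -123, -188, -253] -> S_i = 7 + -65*i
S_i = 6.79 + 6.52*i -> [6.79, 13.31, 19.83, 26.35, 32.87]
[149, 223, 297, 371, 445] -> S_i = 149 + 74*i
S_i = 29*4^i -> [29, 116, 464, 1856, 7424]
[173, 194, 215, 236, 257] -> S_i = 173 + 21*i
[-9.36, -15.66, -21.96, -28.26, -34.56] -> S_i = -9.36 + -6.30*i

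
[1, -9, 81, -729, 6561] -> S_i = 1*-9^i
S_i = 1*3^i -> [1, 3, 9, 27, 81]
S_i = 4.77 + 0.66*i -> [4.77, 5.43, 6.09, 6.75, 7.41]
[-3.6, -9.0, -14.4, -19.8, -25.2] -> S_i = -3.60 + -5.40*i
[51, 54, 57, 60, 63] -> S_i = 51 + 3*i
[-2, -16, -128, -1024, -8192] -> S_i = -2*8^i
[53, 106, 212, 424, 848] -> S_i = 53*2^i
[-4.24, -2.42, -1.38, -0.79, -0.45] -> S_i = -4.24*0.57^i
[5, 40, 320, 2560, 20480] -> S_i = 5*8^i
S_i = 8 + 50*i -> [8, 58, 108, 158, 208]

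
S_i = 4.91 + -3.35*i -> [4.91, 1.56, -1.79, -5.14, -8.49]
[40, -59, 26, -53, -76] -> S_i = Random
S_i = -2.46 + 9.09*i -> [-2.46, 6.63, 15.72, 24.81, 33.9]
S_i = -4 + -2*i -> [-4, -6, -8, -10, -12]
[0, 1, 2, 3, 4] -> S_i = 0 + 1*i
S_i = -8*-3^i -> [-8, 24, -72, 216, -648]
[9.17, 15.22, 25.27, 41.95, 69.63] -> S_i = 9.17*1.66^i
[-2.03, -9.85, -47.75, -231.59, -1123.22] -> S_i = -2.03*4.85^i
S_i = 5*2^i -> [5, 10, 20, 40, 80]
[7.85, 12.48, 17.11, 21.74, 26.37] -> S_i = 7.85 + 4.63*i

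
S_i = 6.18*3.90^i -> [6.18, 24.1, 94.0, 366.59, 1429.71]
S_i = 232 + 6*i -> [232, 238, 244, 250, 256]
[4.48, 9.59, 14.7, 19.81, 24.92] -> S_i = 4.48 + 5.11*i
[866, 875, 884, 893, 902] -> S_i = 866 + 9*i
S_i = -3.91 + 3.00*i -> [-3.91, -0.91, 2.09, 5.09, 8.09]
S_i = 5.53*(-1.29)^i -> [5.53, -7.13, 9.2, -11.87, 15.31]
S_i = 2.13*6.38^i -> [2.13, 13.59, 86.7, 553.15, 3529.09]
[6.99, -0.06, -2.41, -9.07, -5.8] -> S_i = Random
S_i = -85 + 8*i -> [-85, -77, -69, -61, -53]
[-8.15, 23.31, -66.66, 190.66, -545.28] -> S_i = -8.15*(-2.86)^i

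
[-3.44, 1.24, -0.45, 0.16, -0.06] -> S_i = -3.44*(-0.36)^i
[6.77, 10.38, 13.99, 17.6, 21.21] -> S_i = 6.77 + 3.61*i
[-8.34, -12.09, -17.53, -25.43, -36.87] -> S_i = -8.34*1.45^i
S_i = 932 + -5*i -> [932, 927, 922, 917, 912]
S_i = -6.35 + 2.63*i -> [-6.35, -3.72, -1.09, 1.54, 4.17]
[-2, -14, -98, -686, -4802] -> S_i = -2*7^i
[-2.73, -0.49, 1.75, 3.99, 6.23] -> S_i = -2.73 + 2.24*i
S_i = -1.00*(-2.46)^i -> [-1.0, 2.46, -6.05, 14.89, -36.62]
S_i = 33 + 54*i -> [33, 87, 141, 195, 249]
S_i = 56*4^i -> [56, 224, 896, 3584, 14336]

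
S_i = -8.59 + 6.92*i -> [-8.59, -1.67, 5.25, 12.17, 19.09]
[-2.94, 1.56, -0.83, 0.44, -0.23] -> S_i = -2.94*(-0.53)^i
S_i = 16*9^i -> [16, 144, 1296, 11664, 104976]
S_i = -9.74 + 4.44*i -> [-9.74, -5.3, -0.86, 3.58, 8.02]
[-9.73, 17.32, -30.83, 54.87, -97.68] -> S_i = -9.73*(-1.78)^i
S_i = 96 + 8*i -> [96, 104, 112, 120, 128]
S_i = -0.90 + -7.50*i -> [-0.9, -8.4, -15.9, -23.4, -30.9]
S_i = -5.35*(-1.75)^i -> [-5.35, 9.36, -16.38, 28.67, -50.18]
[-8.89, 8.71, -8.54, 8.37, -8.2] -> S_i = -8.89*(-0.98)^i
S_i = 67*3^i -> [67, 201, 603, 1809, 5427]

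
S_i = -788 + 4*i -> [-788, -784, -780, -776, -772]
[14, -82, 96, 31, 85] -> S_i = Random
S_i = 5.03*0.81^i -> [5.03, 4.07, 3.3, 2.67, 2.17]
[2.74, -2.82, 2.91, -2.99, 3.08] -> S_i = 2.74*(-1.03)^i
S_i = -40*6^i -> [-40, -240, -1440, -8640, -51840]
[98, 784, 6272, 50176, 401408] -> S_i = 98*8^i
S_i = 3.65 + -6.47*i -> [3.65, -2.82, -9.29, -15.76, -22.23]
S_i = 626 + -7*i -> [626, 619, 612, 605, 598]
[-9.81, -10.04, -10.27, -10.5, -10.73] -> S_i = -9.81 + -0.23*i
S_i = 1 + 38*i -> [1, 39, 77, 115, 153]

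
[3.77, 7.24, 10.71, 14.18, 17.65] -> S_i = 3.77 + 3.47*i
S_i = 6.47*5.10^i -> [6.47, 33.0, 168.28, 858.25, 4377.09]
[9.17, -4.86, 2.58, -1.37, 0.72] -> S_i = 9.17*(-0.53)^i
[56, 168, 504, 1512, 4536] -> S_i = 56*3^i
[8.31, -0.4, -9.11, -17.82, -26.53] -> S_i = 8.31 + -8.71*i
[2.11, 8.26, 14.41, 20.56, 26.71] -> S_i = 2.11 + 6.15*i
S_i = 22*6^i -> [22, 132, 792, 4752, 28512]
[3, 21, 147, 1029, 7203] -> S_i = 3*7^i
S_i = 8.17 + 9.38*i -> [8.17, 17.55, 26.93, 36.31, 45.69]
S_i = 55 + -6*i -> [55, 49, 43, 37, 31]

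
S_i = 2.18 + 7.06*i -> [2.18, 9.24, 16.3, 23.36, 30.42]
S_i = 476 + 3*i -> [476, 479, 482, 485, 488]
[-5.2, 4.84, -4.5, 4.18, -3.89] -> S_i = -5.20*(-0.93)^i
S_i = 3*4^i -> [3, 12, 48, 192, 768]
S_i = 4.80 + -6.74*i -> [4.8, -1.94, -8.68, -15.42, -22.16]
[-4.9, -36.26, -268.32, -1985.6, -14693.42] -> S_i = -4.90*7.40^i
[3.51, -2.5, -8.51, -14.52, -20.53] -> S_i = 3.51 + -6.01*i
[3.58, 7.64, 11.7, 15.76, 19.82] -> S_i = 3.58 + 4.06*i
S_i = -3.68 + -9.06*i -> [-3.68, -12.74, -21.8, -30.86, -39.92]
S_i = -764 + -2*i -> [-764, -766, -768, -770, -772]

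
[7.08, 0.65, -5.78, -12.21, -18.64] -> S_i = 7.08 + -6.43*i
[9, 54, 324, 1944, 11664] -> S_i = 9*6^i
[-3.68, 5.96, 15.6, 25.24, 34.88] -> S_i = -3.68 + 9.64*i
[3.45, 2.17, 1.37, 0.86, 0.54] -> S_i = 3.45*0.63^i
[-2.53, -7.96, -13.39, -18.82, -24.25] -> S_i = -2.53 + -5.43*i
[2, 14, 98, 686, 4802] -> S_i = 2*7^i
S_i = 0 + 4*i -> [0, 4, 8, 12, 16]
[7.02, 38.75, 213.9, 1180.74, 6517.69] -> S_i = 7.02*5.52^i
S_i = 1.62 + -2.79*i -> [1.62, -1.17, -3.96, -6.75, -9.54]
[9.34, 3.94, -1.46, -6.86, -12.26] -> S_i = 9.34 + -5.40*i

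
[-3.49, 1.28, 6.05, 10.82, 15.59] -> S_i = -3.49 + 4.77*i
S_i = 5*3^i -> [5, 15, 45, 135, 405]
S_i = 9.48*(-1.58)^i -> [9.48, -14.98, 23.67, -37.39, 59.08]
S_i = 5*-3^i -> [5, -15, 45, -135, 405]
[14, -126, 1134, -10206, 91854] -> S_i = 14*-9^i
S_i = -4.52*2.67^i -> [-4.52, -12.07, -32.22, -86.03, -229.71]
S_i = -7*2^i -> [-7, -14, -28, -56, -112]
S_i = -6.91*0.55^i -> [-6.91, -3.8, -2.09, -1.15, -0.63]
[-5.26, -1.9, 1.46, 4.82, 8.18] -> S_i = -5.26 + 3.36*i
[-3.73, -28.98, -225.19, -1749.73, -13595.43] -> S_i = -3.73*7.77^i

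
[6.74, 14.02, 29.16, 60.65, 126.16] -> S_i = 6.74*2.08^i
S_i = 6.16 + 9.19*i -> [6.16, 15.35, 24.54, 33.73, 42.92]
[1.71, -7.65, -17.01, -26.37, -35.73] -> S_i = 1.71 + -9.36*i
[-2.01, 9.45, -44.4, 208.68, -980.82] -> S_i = -2.01*(-4.70)^i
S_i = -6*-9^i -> [-6, 54, -486, 4374, -39366]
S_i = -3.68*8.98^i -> [-3.68, -33.05, -296.76, -2664.87, -23930.58]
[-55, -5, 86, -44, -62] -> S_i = Random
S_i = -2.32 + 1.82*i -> [-2.32, -0.5, 1.32, 3.14, 4.96]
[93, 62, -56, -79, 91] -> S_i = Random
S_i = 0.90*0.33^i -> [0.9, 0.3, 0.1, 0.03, 0.01]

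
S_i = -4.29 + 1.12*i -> [-4.29, -3.17, -2.05, -0.93, 0.19]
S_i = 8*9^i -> [8, 72, 648, 5832, 52488]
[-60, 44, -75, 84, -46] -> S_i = Random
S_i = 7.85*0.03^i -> [7.85, 0.24, 0.01, 0.0, 0.0]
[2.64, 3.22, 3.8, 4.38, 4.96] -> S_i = 2.64 + 0.58*i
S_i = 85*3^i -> [85, 255, 765, 2295, 6885]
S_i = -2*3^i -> [-2, -6, -18, -54, -162]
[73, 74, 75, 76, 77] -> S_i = 73 + 1*i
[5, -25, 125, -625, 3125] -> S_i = 5*-5^i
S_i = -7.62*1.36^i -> [-7.62, -10.36, -14.09, -19.17, -26.07]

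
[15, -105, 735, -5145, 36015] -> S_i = 15*-7^i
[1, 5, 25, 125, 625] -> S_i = 1*5^i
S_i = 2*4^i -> [2, 8, 32, 128, 512]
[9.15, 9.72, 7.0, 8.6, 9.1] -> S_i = Random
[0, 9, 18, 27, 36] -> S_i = 0 + 9*i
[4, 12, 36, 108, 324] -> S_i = 4*3^i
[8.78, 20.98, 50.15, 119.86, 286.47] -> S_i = 8.78*2.39^i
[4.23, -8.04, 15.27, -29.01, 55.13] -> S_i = 4.23*(-1.90)^i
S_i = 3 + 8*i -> [3, 11, 19, 27, 35]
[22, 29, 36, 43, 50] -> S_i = 22 + 7*i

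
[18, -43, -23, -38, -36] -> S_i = Random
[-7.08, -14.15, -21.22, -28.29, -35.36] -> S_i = -7.08 + -7.07*i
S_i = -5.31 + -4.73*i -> [-5.31, -10.04, -14.77, -19.5, -24.23]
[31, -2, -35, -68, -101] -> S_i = 31 + -33*i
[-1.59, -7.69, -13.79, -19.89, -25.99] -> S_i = -1.59 + -6.10*i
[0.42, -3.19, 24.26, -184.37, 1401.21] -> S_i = 0.42*(-7.60)^i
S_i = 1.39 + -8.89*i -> [1.39, -7.5, -16.39, -25.28, -34.17]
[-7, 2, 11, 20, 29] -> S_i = -7 + 9*i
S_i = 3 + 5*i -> [3, 8, 13, 18, 23]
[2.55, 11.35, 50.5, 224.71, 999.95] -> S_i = 2.55*4.45^i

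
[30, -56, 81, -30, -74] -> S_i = Random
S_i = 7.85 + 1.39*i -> [7.85, 9.24, 10.63, 12.02, 13.41]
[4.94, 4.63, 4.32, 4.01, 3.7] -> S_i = 4.94 + -0.31*i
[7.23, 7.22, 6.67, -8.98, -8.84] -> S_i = Random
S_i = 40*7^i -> [40, 280, 1960, 13720, 96040]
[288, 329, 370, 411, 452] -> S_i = 288 + 41*i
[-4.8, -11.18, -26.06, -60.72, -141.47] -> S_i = -4.80*2.33^i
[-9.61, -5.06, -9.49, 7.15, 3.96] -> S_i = Random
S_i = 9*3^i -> [9, 27, 81, 243, 729]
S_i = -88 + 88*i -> [-88, 0, 88, 176, 264]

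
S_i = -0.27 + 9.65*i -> [-0.27, 9.38, 19.03, 28.68, 38.33]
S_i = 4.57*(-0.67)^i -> [4.57, -3.06, 2.05, -1.37, 0.92]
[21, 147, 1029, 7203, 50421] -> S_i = 21*7^i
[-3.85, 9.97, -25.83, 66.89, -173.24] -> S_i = -3.85*(-2.59)^i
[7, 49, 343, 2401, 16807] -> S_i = 7*7^i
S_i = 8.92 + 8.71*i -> [8.92, 17.63, 26.34, 35.05, 43.76]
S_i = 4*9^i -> [4, 36, 324, 2916, 26244]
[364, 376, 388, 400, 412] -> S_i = 364 + 12*i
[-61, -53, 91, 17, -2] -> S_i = Random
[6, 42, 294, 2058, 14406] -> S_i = 6*7^i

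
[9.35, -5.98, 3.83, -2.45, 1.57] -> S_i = 9.35*(-0.64)^i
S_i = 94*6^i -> [94, 564, 3384, 20304, 121824]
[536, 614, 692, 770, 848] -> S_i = 536 + 78*i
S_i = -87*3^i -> [-87, -261, -783, -2349, -7047]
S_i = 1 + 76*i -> [1, 77, 153, 229, 305]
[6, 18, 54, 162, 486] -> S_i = 6*3^i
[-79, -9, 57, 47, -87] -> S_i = Random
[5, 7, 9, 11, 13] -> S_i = 5 + 2*i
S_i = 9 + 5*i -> [9, 14, 19, 24, 29]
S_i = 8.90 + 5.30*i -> [8.9, 14.2, 19.5, 24.8, 30.1]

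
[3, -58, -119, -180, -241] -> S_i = 3 + -61*i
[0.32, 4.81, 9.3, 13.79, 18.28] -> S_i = 0.32 + 4.49*i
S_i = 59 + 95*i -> [59, 154, 249, 344, 439]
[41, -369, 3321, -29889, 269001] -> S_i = 41*-9^i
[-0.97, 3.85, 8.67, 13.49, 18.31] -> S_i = -0.97 + 4.82*i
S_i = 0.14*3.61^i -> [0.14, 0.51, 1.82, 6.59, 23.78]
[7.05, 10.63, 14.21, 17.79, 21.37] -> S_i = 7.05 + 3.58*i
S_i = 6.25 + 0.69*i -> [6.25, 6.94, 7.63, 8.32, 9.01]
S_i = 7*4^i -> [7, 28, 112, 448, 1792]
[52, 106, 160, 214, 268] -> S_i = 52 + 54*i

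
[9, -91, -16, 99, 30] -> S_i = Random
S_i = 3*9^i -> [3, 27, 243, 2187, 19683]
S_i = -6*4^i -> [-6, -24, -96, -384, -1536]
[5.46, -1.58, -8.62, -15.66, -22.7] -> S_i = 5.46 + -7.04*i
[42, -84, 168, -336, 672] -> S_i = 42*-2^i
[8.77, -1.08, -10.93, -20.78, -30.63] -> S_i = 8.77 + -9.85*i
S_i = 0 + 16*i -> [0, 16, 32, 48, 64]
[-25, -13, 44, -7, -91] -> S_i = Random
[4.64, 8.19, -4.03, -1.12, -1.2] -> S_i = Random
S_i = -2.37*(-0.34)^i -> [-2.37, 0.81, -0.27, 0.09, -0.03]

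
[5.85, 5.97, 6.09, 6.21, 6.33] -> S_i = 5.85*1.02^i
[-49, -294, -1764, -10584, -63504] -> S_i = -49*6^i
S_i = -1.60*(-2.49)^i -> [-1.6, 3.98, -9.92, 24.7, -61.51]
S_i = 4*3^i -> [4, 12, 36, 108, 324]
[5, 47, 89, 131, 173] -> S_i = 5 + 42*i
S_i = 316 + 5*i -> [316, 321, 326, 331, 336]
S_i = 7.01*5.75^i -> [7.01, 40.31, 231.77, 1332.67, 7662.83]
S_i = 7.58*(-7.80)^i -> [7.58, -59.12, 461.17, -3597.1, 28057.41]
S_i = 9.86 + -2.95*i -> [9.86, 6.91, 3.96, 1.01, -1.94]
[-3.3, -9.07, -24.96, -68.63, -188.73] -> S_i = -3.30*2.75^i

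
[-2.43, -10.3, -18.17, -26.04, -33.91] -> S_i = -2.43 + -7.87*i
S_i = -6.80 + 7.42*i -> [-6.8, 0.62, 8.04, 15.46, 22.88]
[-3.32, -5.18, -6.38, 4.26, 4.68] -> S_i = Random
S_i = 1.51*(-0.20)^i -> [1.51, -0.3, 0.06, -0.01, 0.0]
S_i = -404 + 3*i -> [-404, -401, -398, -395, -392]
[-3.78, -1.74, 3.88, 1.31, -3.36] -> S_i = Random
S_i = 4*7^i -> [4, 28, 196, 1372, 9604]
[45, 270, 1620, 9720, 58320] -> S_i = 45*6^i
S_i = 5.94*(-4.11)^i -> [5.94, -24.41, 100.34, -412.39, 1694.94]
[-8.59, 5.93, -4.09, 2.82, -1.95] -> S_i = -8.59*(-0.69)^i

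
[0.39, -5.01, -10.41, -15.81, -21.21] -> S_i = 0.39 + -5.40*i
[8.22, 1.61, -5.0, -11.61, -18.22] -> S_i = 8.22 + -6.61*i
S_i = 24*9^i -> [24, 216, 1944, 17496, 157464]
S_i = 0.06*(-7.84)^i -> [0.06, -0.47, 3.69, -28.91, 226.68]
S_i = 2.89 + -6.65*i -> [2.89, -3.76, -10.41, -17.06, -23.71]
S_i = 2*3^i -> [2, 6, 18, 54, 162]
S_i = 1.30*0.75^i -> [1.3, 0.98, 0.73, 0.55, 0.41]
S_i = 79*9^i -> [79, 711, 6399, 57591, 518319]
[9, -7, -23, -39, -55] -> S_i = 9 + -16*i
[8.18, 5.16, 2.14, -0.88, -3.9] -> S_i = 8.18 + -3.02*i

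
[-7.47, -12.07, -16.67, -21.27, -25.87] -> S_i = -7.47 + -4.60*i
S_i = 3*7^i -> [3, 21, 147, 1029, 7203]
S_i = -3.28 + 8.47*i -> [-3.28, 5.19, 13.66, 22.13, 30.6]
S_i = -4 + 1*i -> [-4, -3, -2, -1, 0]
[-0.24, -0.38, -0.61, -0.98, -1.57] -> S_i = -0.24*1.60^i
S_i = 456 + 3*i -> [456, 459, 462, 465, 468]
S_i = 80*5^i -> [80, 400, 2000, 10000, 50000]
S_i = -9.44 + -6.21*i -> [-9.44, -15.65, -21.86, -28.07, -34.28]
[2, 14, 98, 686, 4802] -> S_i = 2*7^i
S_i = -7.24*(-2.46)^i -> [-7.24, 17.81, -43.81, 107.78, -265.14]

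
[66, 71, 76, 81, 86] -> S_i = 66 + 5*i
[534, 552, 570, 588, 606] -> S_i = 534 + 18*i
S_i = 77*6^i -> [77, 462, 2772, 16632, 99792]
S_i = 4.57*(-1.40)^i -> [4.57, -6.4, 8.96, -12.54, 17.56]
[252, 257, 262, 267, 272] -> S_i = 252 + 5*i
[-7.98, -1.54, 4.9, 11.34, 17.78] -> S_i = -7.98 + 6.44*i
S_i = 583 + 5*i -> [583, 588, 593, 598, 603]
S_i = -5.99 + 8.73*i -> [-5.99, 2.74, 11.47, 20.2, 28.93]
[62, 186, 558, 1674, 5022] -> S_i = 62*3^i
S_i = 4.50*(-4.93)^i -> [4.5, -22.18, 109.37, -539.2, 2658.28]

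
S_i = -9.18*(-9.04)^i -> [-9.18, 82.99, -750.2, 6781.85, -61307.89]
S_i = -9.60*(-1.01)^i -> [-9.6, 9.7, -9.79, 9.89, -9.99]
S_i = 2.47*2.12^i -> [2.47, 5.24, 11.1, 23.53, 49.89]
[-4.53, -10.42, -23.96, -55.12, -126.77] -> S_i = -4.53*2.30^i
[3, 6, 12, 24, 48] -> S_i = 3*2^i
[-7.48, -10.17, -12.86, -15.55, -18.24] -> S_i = -7.48 + -2.69*i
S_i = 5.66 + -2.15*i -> [5.66, 3.51, 1.36, -0.79, -2.94]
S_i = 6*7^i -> [6, 42, 294, 2058, 14406]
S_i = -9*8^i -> [-9, -72, -576, -4608, -36864]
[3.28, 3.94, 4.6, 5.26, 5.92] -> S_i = 3.28 + 0.66*i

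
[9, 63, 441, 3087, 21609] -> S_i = 9*7^i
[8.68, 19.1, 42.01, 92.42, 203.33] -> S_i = 8.68*2.20^i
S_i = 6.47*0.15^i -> [6.47, 0.97, 0.15, 0.02, 0.0]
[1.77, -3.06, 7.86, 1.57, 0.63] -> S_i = Random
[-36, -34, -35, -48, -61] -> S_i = Random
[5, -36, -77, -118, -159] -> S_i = 5 + -41*i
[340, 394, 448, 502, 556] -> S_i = 340 + 54*i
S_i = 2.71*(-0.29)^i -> [2.71, -0.79, 0.23, -0.07, 0.02]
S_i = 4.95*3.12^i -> [4.95, 15.44, 48.19, 150.34, 469.05]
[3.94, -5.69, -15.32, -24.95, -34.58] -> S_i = 3.94 + -9.63*i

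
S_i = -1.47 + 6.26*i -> [-1.47, 4.79, 11.05, 17.31, 23.57]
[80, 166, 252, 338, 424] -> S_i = 80 + 86*i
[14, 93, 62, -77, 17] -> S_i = Random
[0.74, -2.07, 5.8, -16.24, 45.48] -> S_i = 0.74*(-2.80)^i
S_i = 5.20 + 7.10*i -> [5.2, 12.3, 19.4, 26.5, 33.6]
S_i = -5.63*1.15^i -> [-5.63, -6.47, -7.45, -8.56, -9.85]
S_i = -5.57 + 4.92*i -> [-5.57, -0.65, 4.27, 9.19, 14.11]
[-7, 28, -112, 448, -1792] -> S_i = -7*-4^i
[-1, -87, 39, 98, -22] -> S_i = Random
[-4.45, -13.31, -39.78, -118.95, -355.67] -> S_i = -4.45*2.99^i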